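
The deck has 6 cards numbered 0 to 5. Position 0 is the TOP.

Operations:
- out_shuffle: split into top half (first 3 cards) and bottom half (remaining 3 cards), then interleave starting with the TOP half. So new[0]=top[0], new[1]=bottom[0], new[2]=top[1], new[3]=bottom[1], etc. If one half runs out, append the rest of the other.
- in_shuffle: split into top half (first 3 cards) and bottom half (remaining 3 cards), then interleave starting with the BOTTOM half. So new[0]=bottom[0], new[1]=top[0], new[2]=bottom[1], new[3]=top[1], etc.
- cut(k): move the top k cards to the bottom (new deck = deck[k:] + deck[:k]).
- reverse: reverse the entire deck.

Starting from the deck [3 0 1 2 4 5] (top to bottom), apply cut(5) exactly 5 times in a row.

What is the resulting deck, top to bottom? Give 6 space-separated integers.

After op 1 (cut(5)): [5 3 0 1 2 4]
After op 2 (cut(5)): [4 5 3 0 1 2]
After op 3 (cut(5)): [2 4 5 3 0 1]
After op 4 (cut(5)): [1 2 4 5 3 0]
After op 5 (cut(5)): [0 1 2 4 5 3]

Answer: 0 1 2 4 5 3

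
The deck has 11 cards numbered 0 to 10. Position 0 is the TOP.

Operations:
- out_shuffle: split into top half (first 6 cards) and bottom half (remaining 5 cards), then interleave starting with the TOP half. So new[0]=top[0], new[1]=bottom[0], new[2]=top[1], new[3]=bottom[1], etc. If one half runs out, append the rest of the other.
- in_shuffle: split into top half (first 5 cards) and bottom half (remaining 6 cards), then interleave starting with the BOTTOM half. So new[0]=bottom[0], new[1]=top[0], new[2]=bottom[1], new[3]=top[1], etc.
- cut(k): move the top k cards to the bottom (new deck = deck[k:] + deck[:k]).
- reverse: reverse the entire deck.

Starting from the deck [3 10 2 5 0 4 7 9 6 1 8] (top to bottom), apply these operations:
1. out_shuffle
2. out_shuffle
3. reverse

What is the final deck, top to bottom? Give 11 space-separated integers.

After op 1 (out_shuffle): [3 7 10 9 2 6 5 1 0 8 4]
After op 2 (out_shuffle): [3 5 7 1 10 0 9 8 2 4 6]
After op 3 (reverse): [6 4 2 8 9 0 10 1 7 5 3]

Answer: 6 4 2 8 9 0 10 1 7 5 3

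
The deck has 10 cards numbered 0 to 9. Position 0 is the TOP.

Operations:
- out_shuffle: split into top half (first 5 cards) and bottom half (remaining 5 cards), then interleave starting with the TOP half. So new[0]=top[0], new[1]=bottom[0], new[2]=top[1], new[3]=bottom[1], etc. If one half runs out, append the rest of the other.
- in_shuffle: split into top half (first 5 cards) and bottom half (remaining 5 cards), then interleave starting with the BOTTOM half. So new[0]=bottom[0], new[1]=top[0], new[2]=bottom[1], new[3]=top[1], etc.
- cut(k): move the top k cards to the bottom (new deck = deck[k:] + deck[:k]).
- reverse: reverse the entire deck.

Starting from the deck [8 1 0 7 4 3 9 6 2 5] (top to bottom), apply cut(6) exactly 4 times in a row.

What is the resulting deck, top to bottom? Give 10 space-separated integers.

After op 1 (cut(6)): [9 6 2 5 8 1 0 7 4 3]
After op 2 (cut(6)): [0 7 4 3 9 6 2 5 8 1]
After op 3 (cut(6)): [2 5 8 1 0 7 4 3 9 6]
After op 4 (cut(6)): [4 3 9 6 2 5 8 1 0 7]

Answer: 4 3 9 6 2 5 8 1 0 7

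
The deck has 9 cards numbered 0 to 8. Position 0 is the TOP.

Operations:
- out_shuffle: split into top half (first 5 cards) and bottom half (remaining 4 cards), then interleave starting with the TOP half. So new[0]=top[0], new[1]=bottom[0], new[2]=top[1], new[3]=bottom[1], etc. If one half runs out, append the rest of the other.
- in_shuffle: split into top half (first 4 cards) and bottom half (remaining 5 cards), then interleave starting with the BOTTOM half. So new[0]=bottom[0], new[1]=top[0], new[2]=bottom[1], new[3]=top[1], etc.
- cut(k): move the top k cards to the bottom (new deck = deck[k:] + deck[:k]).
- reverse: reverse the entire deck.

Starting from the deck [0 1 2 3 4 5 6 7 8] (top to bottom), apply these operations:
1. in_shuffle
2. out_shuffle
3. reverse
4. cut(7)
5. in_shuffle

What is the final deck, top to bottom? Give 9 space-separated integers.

Answer: 1 2 3 4 5 6 7 8 0

Derivation:
After op 1 (in_shuffle): [4 0 5 1 6 2 7 3 8]
After op 2 (out_shuffle): [4 2 0 7 5 3 1 8 6]
After op 3 (reverse): [6 8 1 3 5 7 0 2 4]
After op 4 (cut(7)): [2 4 6 8 1 3 5 7 0]
After op 5 (in_shuffle): [1 2 3 4 5 6 7 8 0]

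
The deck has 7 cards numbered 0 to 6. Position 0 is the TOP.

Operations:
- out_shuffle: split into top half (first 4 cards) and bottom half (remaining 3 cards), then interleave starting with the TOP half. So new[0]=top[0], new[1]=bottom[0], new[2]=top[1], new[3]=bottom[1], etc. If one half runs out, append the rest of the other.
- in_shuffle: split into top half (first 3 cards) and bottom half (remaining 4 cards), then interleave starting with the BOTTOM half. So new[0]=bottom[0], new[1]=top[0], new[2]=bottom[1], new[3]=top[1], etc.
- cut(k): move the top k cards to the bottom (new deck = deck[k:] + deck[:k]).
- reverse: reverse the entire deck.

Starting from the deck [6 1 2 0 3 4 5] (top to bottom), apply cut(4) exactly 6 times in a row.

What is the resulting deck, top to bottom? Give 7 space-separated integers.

Answer: 0 3 4 5 6 1 2

Derivation:
After op 1 (cut(4)): [3 4 5 6 1 2 0]
After op 2 (cut(4)): [1 2 0 3 4 5 6]
After op 3 (cut(4)): [4 5 6 1 2 0 3]
After op 4 (cut(4)): [2 0 3 4 5 6 1]
After op 5 (cut(4)): [5 6 1 2 0 3 4]
After op 6 (cut(4)): [0 3 4 5 6 1 2]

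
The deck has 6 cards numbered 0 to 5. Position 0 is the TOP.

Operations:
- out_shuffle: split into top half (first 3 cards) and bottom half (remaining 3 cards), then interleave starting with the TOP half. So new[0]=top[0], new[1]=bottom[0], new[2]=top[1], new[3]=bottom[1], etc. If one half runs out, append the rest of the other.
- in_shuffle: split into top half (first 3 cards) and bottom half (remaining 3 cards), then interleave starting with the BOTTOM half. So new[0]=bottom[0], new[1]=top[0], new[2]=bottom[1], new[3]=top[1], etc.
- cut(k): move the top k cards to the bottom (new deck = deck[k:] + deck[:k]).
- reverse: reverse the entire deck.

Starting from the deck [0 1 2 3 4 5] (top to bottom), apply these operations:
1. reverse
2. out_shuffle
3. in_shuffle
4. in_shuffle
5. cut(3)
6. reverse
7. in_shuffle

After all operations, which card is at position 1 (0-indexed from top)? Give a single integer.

Answer: 0

Derivation:
After op 1 (reverse): [5 4 3 2 1 0]
After op 2 (out_shuffle): [5 2 4 1 3 0]
After op 3 (in_shuffle): [1 5 3 2 0 4]
After op 4 (in_shuffle): [2 1 0 5 4 3]
After op 5 (cut(3)): [5 4 3 2 1 0]
After op 6 (reverse): [0 1 2 3 4 5]
After op 7 (in_shuffle): [3 0 4 1 5 2]
Position 1: card 0.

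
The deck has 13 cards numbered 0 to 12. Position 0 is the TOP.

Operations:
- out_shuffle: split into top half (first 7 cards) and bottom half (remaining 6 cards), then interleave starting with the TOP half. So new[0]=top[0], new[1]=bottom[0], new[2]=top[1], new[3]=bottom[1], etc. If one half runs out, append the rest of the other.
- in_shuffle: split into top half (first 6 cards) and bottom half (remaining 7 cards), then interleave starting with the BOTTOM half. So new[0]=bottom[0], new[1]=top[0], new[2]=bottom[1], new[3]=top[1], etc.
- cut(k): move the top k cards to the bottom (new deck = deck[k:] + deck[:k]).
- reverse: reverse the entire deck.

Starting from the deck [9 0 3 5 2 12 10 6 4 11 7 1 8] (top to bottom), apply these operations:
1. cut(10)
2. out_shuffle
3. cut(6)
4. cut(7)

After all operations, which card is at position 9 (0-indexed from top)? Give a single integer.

After op 1 (cut(10)): [7 1 8 9 0 3 5 2 12 10 6 4 11]
After op 2 (out_shuffle): [7 2 1 12 8 10 9 6 0 4 3 11 5]
After op 3 (cut(6)): [9 6 0 4 3 11 5 7 2 1 12 8 10]
After op 4 (cut(7)): [7 2 1 12 8 10 9 6 0 4 3 11 5]
Position 9: card 4.

Answer: 4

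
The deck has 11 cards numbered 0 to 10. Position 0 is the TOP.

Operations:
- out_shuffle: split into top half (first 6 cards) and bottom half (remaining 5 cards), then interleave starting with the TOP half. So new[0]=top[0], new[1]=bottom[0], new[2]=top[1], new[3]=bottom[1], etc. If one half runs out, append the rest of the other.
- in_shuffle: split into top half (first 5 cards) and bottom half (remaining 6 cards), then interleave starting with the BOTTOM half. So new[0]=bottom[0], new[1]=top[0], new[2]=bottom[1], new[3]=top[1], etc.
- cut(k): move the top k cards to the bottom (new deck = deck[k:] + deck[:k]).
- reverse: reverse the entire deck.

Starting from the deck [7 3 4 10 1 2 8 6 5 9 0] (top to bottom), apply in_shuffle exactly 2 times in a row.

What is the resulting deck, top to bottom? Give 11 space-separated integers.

After op 1 (in_shuffle): [2 7 8 3 6 4 5 10 9 1 0]
After op 2 (in_shuffle): [4 2 5 7 10 8 9 3 1 6 0]

Answer: 4 2 5 7 10 8 9 3 1 6 0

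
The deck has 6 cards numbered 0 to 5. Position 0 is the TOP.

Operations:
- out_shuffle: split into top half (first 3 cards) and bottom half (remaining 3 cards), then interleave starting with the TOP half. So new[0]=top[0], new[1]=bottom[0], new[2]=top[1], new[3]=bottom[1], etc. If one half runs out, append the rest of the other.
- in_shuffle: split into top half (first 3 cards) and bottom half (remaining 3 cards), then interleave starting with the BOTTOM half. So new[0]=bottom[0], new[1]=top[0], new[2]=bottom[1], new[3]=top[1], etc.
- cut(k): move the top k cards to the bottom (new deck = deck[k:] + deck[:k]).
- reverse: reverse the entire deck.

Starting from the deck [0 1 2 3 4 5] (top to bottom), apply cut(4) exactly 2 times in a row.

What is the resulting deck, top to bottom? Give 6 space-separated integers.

After op 1 (cut(4)): [4 5 0 1 2 3]
After op 2 (cut(4)): [2 3 4 5 0 1]

Answer: 2 3 4 5 0 1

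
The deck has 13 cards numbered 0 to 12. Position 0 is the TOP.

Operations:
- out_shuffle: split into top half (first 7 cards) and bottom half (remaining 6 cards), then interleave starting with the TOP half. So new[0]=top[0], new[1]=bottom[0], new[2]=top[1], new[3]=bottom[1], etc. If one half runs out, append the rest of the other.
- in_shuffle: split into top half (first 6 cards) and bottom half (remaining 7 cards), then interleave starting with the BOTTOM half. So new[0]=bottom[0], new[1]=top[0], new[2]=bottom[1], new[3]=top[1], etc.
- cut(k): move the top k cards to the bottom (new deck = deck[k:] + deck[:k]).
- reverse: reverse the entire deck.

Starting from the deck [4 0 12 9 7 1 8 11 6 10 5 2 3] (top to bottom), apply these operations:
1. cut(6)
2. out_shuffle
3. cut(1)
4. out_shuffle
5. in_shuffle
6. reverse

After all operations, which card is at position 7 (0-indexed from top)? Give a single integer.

After op 1 (cut(6)): [8 11 6 10 5 2 3 4 0 12 9 7 1]
After op 2 (out_shuffle): [8 4 11 0 6 12 10 9 5 7 2 1 3]
After op 3 (cut(1)): [4 11 0 6 12 10 9 5 7 2 1 3 8]
After op 4 (out_shuffle): [4 5 11 7 0 2 6 1 12 3 10 8 9]
After op 5 (in_shuffle): [6 4 1 5 12 11 3 7 10 0 8 2 9]
After op 6 (reverse): [9 2 8 0 10 7 3 11 12 5 1 4 6]
Position 7: card 11.

Answer: 11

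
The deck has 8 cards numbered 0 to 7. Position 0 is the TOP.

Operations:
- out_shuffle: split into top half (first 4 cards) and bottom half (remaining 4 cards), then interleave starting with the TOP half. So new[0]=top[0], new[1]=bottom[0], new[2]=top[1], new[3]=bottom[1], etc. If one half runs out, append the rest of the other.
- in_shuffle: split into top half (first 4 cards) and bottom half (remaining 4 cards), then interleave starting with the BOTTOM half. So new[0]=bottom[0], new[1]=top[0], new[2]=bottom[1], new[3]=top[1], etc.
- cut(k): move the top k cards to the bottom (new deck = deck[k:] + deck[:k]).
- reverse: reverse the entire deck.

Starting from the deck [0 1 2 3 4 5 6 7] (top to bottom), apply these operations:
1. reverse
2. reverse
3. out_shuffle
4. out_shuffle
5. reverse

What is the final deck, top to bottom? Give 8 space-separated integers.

Answer: 7 5 3 1 6 4 2 0

Derivation:
After op 1 (reverse): [7 6 5 4 3 2 1 0]
After op 2 (reverse): [0 1 2 3 4 5 6 7]
After op 3 (out_shuffle): [0 4 1 5 2 6 3 7]
After op 4 (out_shuffle): [0 2 4 6 1 3 5 7]
After op 5 (reverse): [7 5 3 1 6 4 2 0]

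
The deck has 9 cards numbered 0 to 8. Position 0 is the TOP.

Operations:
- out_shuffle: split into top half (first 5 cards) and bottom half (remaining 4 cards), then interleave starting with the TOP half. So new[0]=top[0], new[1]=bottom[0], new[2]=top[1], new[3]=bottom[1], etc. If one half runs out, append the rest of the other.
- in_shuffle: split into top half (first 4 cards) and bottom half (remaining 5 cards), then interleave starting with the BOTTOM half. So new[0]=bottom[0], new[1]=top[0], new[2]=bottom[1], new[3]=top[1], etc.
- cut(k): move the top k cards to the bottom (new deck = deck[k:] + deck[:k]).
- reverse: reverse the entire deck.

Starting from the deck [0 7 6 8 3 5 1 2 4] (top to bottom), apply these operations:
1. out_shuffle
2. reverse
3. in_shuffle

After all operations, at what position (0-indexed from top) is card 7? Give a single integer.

Answer: 4

Derivation:
After op 1 (out_shuffle): [0 5 7 1 6 2 8 4 3]
After op 2 (reverse): [3 4 8 2 6 1 7 5 0]
After op 3 (in_shuffle): [6 3 1 4 7 8 5 2 0]
Card 7 is at position 4.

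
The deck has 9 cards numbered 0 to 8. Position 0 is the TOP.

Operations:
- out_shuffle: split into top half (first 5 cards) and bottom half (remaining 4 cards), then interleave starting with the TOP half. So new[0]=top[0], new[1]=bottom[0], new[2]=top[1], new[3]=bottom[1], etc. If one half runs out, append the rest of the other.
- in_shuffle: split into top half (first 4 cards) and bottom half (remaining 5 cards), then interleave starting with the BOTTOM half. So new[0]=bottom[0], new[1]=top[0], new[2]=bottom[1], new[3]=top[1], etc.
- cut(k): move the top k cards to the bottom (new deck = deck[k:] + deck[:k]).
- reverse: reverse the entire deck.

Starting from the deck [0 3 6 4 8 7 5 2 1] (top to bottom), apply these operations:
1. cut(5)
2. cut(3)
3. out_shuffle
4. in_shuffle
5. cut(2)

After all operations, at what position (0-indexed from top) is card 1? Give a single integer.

After op 1 (cut(5)): [7 5 2 1 0 3 6 4 8]
After op 2 (cut(3)): [1 0 3 6 4 8 7 5 2]
After op 3 (out_shuffle): [1 8 0 7 3 5 6 2 4]
After op 4 (in_shuffle): [3 1 5 8 6 0 2 7 4]
After op 5 (cut(2)): [5 8 6 0 2 7 4 3 1]
Card 1 is at position 8.

Answer: 8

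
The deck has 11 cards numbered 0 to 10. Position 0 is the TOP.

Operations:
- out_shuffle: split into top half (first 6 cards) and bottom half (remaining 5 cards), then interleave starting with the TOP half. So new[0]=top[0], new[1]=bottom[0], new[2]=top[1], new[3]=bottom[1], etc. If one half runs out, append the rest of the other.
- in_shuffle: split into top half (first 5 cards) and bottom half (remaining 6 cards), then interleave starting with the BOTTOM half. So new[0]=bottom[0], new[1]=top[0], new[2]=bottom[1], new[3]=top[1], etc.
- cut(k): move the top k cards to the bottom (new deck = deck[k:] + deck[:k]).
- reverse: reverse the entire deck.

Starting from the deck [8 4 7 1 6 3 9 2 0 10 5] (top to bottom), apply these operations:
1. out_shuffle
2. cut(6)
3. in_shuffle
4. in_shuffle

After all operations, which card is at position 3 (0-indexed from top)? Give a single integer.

Answer: 1

Derivation:
After op 1 (out_shuffle): [8 9 4 2 7 0 1 10 6 5 3]
After op 2 (cut(6)): [1 10 6 5 3 8 9 4 2 7 0]
After op 3 (in_shuffle): [8 1 9 10 4 6 2 5 7 3 0]
After op 4 (in_shuffle): [6 8 2 1 5 9 7 10 3 4 0]
Position 3: card 1.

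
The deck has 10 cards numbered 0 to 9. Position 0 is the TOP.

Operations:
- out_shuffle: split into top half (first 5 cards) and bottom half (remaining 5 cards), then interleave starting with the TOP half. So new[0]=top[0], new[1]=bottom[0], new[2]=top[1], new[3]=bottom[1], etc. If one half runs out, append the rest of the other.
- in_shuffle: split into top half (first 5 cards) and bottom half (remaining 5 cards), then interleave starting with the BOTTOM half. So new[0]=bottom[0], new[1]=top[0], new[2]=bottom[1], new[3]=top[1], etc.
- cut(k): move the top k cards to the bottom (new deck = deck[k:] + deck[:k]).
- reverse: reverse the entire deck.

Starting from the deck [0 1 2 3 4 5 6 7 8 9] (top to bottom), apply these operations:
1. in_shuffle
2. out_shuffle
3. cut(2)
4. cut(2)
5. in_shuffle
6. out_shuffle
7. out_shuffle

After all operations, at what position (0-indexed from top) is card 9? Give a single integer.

After op 1 (in_shuffle): [5 0 6 1 7 2 8 3 9 4]
After op 2 (out_shuffle): [5 2 0 8 6 3 1 9 7 4]
After op 3 (cut(2)): [0 8 6 3 1 9 7 4 5 2]
After op 4 (cut(2)): [6 3 1 9 7 4 5 2 0 8]
After op 5 (in_shuffle): [4 6 5 3 2 1 0 9 8 7]
After op 6 (out_shuffle): [4 1 6 0 5 9 3 8 2 7]
After op 7 (out_shuffle): [4 9 1 3 6 8 0 2 5 7]
Card 9 is at position 1.

Answer: 1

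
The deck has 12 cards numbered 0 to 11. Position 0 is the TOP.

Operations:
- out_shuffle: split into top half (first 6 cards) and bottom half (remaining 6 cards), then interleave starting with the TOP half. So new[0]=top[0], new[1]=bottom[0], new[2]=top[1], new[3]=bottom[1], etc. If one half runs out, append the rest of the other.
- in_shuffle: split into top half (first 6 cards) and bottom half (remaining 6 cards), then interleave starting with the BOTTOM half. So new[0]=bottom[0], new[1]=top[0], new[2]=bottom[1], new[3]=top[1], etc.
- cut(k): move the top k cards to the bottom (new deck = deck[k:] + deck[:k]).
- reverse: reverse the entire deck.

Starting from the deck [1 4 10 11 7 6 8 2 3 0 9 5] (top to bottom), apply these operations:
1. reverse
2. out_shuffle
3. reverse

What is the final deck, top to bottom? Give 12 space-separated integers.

Answer: 1 8 4 2 10 3 11 0 7 9 6 5

Derivation:
After op 1 (reverse): [5 9 0 3 2 8 6 7 11 10 4 1]
After op 2 (out_shuffle): [5 6 9 7 0 11 3 10 2 4 8 1]
After op 3 (reverse): [1 8 4 2 10 3 11 0 7 9 6 5]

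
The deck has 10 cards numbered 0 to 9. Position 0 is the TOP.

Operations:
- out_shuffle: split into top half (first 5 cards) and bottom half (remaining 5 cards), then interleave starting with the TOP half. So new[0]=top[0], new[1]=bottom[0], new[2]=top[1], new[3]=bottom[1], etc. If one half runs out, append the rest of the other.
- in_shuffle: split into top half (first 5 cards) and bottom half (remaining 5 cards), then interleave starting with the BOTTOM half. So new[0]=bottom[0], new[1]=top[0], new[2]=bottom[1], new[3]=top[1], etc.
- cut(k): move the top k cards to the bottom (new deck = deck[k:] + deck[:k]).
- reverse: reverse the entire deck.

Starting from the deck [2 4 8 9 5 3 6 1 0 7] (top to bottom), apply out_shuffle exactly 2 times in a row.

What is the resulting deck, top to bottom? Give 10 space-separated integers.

After op 1 (out_shuffle): [2 3 4 6 8 1 9 0 5 7]
After op 2 (out_shuffle): [2 1 3 9 4 0 6 5 8 7]

Answer: 2 1 3 9 4 0 6 5 8 7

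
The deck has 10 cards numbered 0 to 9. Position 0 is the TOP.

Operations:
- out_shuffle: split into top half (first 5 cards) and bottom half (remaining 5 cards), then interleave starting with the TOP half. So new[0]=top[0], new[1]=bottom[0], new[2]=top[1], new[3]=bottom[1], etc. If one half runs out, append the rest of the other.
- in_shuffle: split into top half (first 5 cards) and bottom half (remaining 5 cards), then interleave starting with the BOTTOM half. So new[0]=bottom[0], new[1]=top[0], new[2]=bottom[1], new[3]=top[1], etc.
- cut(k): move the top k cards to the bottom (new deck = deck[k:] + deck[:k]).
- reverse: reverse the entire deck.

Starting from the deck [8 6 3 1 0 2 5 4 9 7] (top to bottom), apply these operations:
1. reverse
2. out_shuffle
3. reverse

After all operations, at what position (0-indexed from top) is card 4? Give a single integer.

After op 1 (reverse): [7 9 4 5 2 0 1 3 6 8]
After op 2 (out_shuffle): [7 0 9 1 4 3 5 6 2 8]
After op 3 (reverse): [8 2 6 5 3 4 1 9 0 7]
Card 4 is at position 5.

Answer: 5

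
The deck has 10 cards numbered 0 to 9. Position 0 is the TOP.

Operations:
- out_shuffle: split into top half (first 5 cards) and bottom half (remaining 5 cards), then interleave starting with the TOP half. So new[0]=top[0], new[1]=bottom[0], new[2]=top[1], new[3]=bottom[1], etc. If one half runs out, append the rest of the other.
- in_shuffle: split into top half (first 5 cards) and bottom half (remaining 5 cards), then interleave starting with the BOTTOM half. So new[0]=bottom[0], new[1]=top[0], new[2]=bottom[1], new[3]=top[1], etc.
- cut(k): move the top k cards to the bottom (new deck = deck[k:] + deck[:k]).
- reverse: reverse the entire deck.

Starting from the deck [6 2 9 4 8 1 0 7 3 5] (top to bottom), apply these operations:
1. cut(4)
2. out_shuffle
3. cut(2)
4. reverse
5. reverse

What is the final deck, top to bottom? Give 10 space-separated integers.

After op 1 (cut(4)): [8 1 0 7 3 5 6 2 9 4]
After op 2 (out_shuffle): [8 5 1 6 0 2 7 9 3 4]
After op 3 (cut(2)): [1 6 0 2 7 9 3 4 8 5]
After op 4 (reverse): [5 8 4 3 9 7 2 0 6 1]
After op 5 (reverse): [1 6 0 2 7 9 3 4 8 5]

Answer: 1 6 0 2 7 9 3 4 8 5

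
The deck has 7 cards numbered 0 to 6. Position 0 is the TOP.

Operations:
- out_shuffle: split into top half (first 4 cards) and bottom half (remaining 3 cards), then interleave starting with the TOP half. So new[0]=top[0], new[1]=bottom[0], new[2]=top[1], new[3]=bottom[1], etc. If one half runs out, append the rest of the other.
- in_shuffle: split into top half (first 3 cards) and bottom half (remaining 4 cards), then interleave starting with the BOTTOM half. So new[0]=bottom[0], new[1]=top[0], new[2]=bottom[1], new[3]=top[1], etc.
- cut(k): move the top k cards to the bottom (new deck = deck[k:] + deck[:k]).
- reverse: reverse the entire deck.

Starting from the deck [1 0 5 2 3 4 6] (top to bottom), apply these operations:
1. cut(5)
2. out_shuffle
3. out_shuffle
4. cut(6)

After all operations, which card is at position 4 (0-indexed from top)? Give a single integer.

Answer: 3

Derivation:
After op 1 (cut(5)): [4 6 1 0 5 2 3]
After op 2 (out_shuffle): [4 5 6 2 1 3 0]
After op 3 (out_shuffle): [4 1 5 3 6 0 2]
After op 4 (cut(6)): [2 4 1 5 3 6 0]
Position 4: card 3.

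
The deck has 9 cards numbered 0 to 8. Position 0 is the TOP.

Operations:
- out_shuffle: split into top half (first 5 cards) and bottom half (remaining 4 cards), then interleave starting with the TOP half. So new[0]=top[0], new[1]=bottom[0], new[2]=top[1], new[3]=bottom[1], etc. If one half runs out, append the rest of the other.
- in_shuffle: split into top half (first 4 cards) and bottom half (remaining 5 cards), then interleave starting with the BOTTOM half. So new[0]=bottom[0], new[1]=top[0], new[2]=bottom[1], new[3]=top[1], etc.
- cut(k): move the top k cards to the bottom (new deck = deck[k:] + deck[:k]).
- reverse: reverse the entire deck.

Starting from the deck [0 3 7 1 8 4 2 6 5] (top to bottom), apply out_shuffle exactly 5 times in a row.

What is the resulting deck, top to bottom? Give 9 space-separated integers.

After op 1 (out_shuffle): [0 4 3 2 7 6 1 5 8]
After op 2 (out_shuffle): [0 6 4 1 3 5 2 8 7]
After op 3 (out_shuffle): [0 5 6 2 4 8 1 7 3]
After op 4 (out_shuffle): [0 8 5 1 6 7 2 3 4]
After op 5 (out_shuffle): [0 7 8 2 5 3 1 4 6]

Answer: 0 7 8 2 5 3 1 4 6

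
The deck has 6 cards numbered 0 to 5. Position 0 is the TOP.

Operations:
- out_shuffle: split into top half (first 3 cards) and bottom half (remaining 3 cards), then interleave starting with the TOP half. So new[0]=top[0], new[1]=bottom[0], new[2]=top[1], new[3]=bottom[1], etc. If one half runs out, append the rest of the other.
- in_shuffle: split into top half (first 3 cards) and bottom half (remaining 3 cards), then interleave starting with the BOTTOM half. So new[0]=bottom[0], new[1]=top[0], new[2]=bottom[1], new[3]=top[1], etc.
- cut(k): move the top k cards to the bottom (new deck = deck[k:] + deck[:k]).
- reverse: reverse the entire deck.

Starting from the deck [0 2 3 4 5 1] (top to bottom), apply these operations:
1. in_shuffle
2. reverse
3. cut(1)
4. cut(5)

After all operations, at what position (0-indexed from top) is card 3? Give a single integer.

Answer: 0

Derivation:
After op 1 (in_shuffle): [4 0 5 2 1 3]
After op 2 (reverse): [3 1 2 5 0 4]
After op 3 (cut(1)): [1 2 5 0 4 3]
After op 4 (cut(5)): [3 1 2 5 0 4]
Card 3 is at position 0.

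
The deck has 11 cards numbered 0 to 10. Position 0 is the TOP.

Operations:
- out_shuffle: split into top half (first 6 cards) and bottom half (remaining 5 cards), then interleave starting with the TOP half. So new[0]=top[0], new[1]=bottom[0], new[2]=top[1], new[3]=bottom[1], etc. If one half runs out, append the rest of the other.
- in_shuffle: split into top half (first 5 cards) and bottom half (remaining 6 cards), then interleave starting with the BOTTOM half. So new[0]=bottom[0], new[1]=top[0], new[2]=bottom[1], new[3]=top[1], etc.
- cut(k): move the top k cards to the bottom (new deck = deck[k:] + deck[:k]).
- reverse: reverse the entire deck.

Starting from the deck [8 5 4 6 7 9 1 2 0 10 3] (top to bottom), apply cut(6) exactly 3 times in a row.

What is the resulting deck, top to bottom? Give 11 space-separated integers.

Answer: 2 0 10 3 8 5 4 6 7 9 1

Derivation:
After op 1 (cut(6)): [1 2 0 10 3 8 5 4 6 7 9]
After op 2 (cut(6)): [5 4 6 7 9 1 2 0 10 3 8]
After op 3 (cut(6)): [2 0 10 3 8 5 4 6 7 9 1]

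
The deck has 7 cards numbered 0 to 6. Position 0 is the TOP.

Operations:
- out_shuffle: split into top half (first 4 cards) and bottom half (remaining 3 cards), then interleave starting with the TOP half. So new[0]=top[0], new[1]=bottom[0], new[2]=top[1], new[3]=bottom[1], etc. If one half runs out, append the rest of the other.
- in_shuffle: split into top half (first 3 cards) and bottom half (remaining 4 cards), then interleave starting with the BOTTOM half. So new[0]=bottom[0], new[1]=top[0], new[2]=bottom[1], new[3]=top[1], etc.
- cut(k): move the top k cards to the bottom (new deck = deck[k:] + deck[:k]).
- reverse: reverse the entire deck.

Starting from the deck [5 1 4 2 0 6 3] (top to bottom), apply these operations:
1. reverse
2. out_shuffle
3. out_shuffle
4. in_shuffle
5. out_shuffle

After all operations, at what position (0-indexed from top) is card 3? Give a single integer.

After op 1 (reverse): [3 6 0 2 4 1 5]
After op 2 (out_shuffle): [3 4 6 1 0 5 2]
After op 3 (out_shuffle): [3 0 4 5 6 2 1]
After op 4 (in_shuffle): [5 3 6 0 2 4 1]
After op 5 (out_shuffle): [5 2 3 4 6 1 0]
Card 3 is at position 2.

Answer: 2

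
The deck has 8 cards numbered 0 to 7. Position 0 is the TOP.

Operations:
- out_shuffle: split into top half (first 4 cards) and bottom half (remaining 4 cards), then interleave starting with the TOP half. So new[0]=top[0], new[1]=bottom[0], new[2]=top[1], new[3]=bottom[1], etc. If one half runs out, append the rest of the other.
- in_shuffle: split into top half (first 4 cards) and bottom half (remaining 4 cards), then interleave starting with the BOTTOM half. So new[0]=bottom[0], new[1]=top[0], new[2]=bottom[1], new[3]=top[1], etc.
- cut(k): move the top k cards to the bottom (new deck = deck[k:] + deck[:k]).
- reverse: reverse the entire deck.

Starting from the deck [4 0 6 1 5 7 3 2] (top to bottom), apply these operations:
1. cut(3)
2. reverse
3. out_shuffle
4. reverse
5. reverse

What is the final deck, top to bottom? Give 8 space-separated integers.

After op 1 (cut(3)): [1 5 7 3 2 4 0 6]
After op 2 (reverse): [6 0 4 2 3 7 5 1]
After op 3 (out_shuffle): [6 3 0 7 4 5 2 1]
After op 4 (reverse): [1 2 5 4 7 0 3 6]
After op 5 (reverse): [6 3 0 7 4 5 2 1]

Answer: 6 3 0 7 4 5 2 1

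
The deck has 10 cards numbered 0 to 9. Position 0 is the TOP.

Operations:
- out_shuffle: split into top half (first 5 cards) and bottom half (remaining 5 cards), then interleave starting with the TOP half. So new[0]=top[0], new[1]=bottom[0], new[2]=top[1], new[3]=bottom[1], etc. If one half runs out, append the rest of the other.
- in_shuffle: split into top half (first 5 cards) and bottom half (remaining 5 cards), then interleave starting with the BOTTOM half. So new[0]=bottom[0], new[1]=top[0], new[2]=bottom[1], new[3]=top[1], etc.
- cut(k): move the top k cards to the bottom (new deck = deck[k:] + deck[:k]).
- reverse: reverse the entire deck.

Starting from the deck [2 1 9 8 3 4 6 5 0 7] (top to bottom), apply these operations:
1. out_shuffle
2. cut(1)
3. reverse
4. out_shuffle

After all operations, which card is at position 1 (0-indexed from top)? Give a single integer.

Answer: 5

Derivation:
After op 1 (out_shuffle): [2 4 1 6 9 5 8 0 3 7]
After op 2 (cut(1)): [4 1 6 9 5 8 0 3 7 2]
After op 3 (reverse): [2 7 3 0 8 5 9 6 1 4]
After op 4 (out_shuffle): [2 5 7 9 3 6 0 1 8 4]
Position 1: card 5.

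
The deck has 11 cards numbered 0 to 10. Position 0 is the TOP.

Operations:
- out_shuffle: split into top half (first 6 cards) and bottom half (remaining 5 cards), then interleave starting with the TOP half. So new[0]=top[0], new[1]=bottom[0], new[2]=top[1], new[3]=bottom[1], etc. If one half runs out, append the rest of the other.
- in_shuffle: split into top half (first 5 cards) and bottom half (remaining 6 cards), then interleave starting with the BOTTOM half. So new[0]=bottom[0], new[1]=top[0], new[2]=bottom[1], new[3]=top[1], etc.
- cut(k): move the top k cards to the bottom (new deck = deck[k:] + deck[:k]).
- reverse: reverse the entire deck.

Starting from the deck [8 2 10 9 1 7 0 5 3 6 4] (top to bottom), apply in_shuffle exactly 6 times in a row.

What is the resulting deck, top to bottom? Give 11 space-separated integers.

After op 1 (in_shuffle): [7 8 0 2 5 10 3 9 6 1 4]
After op 2 (in_shuffle): [10 7 3 8 9 0 6 2 1 5 4]
After op 3 (in_shuffle): [0 10 6 7 2 3 1 8 5 9 4]
After op 4 (in_shuffle): [3 0 1 10 8 6 5 7 9 2 4]
After op 5 (in_shuffle): [6 3 5 0 7 1 9 10 2 8 4]
After op 6 (in_shuffle): [1 6 9 3 10 5 2 0 8 7 4]

Answer: 1 6 9 3 10 5 2 0 8 7 4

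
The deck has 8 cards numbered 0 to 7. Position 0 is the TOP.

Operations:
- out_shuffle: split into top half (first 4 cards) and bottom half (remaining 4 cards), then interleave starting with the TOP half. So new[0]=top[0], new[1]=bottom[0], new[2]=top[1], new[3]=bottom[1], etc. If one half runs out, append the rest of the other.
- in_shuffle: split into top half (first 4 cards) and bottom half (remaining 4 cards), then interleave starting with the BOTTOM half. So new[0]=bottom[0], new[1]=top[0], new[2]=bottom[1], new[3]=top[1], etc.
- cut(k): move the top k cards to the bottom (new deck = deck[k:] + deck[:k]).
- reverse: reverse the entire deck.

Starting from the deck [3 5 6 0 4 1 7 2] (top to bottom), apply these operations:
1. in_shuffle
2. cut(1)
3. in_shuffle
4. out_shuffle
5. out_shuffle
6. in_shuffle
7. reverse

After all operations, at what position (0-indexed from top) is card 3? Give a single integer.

Answer: 7

Derivation:
After op 1 (in_shuffle): [4 3 1 5 7 6 2 0]
After op 2 (cut(1)): [3 1 5 7 6 2 0 4]
After op 3 (in_shuffle): [6 3 2 1 0 5 4 7]
After op 4 (out_shuffle): [6 0 3 5 2 4 1 7]
After op 5 (out_shuffle): [6 2 0 4 3 1 5 7]
After op 6 (in_shuffle): [3 6 1 2 5 0 7 4]
After op 7 (reverse): [4 7 0 5 2 1 6 3]
Card 3 is at position 7.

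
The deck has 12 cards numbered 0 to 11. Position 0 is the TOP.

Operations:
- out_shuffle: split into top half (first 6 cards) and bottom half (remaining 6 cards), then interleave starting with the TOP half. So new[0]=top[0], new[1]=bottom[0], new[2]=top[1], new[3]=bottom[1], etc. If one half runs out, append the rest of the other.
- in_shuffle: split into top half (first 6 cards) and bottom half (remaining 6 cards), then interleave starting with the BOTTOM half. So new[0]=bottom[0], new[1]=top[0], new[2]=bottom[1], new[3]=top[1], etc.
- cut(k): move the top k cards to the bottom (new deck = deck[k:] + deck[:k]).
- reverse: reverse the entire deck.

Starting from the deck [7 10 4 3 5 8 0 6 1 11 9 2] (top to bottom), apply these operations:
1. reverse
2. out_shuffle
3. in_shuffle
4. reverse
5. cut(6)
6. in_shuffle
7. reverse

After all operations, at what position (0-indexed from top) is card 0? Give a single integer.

Answer: 5

Derivation:
After op 1 (reverse): [2 9 11 1 6 0 8 5 3 4 10 7]
After op 2 (out_shuffle): [2 8 9 5 11 3 1 4 6 10 0 7]
After op 3 (in_shuffle): [1 2 4 8 6 9 10 5 0 11 7 3]
After op 4 (reverse): [3 7 11 0 5 10 9 6 8 4 2 1]
After op 5 (cut(6)): [9 6 8 4 2 1 3 7 11 0 5 10]
After op 6 (in_shuffle): [3 9 7 6 11 8 0 4 5 2 10 1]
After op 7 (reverse): [1 10 2 5 4 0 8 11 6 7 9 3]
Card 0 is at position 5.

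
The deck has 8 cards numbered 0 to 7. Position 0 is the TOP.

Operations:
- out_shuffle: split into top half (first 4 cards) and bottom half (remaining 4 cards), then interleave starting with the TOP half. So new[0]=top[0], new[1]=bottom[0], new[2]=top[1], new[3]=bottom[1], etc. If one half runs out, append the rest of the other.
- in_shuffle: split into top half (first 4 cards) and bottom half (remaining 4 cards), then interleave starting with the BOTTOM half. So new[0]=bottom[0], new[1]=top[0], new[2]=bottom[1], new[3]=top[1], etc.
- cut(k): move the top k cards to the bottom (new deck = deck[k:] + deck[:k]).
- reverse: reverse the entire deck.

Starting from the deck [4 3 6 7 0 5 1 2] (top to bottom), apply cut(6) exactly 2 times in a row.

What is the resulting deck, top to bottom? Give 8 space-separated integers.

Answer: 0 5 1 2 4 3 6 7

Derivation:
After op 1 (cut(6)): [1 2 4 3 6 7 0 5]
After op 2 (cut(6)): [0 5 1 2 4 3 6 7]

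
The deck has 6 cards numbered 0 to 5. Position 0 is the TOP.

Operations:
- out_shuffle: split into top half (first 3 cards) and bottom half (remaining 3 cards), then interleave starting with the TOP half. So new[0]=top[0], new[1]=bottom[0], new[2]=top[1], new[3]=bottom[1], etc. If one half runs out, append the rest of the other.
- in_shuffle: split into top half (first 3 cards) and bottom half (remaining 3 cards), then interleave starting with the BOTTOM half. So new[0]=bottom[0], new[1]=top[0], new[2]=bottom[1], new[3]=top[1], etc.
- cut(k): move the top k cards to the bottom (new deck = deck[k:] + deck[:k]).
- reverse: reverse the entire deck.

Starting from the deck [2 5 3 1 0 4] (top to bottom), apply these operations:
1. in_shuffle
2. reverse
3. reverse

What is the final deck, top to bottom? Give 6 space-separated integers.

Answer: 1 2 0 5 4 3

Derivation:
After op 1 (in_shuffle): [1 2 0 5 4 3]
After op 2 (reverse): [3 4 5 0 2 1]
After op 3 (reverse): [1 2 0 5 4 3]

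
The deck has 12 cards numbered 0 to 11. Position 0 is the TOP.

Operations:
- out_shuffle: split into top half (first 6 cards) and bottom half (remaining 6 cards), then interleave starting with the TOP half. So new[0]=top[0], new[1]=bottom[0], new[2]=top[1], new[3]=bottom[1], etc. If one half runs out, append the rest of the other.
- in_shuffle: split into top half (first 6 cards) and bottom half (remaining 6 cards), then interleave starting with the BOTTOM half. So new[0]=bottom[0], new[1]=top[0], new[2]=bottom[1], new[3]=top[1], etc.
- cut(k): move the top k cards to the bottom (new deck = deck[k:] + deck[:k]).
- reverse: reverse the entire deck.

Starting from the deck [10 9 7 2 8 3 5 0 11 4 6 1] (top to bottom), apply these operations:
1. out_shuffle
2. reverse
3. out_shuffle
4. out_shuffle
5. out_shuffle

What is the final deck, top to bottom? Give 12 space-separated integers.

After op 1 (out_shuffle): [10 5 9 0 7 11 2 4 8 6 3 1]
After op 2 (reverse): [1 3 6 8 4 2 11 7 0 9 5 10]
After op 3 (out_shuffle): [1 11 3 7 6 0 8 9 4 5 2 10]
After op 4 (out_shuffle): [1 8 11 9 3 4 7 5 6 2 0 10]
After op 5 (out_shuffle): [1 7 8 5 11 6 9 2 3 0 4 10]

Answer: 1 7 8 5 11 6 9 2 3 0 4 10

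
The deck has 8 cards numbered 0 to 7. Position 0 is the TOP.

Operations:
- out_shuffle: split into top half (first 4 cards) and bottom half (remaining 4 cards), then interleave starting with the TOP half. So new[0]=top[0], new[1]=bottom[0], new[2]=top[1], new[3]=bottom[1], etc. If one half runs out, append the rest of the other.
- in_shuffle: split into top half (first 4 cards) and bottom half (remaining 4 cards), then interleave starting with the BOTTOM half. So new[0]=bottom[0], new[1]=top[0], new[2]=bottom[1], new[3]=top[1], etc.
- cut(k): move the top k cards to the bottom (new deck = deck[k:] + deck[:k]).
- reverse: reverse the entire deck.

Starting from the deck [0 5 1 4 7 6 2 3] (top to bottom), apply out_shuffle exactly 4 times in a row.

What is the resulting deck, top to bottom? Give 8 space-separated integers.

After op 1 (out_shuffle): [0 7 5 6 1 2 4 3]
After op 2 (out_shuffle): [0 1 7 2 5 4 6 3]
After op 3 (out_shuffle): [0 5 1 4 7 6 2 3]
After op 4 (out_shuffle): [0 7 5 6 1 2 4 3]

Answer: 0 7 5 6 1 2 4 3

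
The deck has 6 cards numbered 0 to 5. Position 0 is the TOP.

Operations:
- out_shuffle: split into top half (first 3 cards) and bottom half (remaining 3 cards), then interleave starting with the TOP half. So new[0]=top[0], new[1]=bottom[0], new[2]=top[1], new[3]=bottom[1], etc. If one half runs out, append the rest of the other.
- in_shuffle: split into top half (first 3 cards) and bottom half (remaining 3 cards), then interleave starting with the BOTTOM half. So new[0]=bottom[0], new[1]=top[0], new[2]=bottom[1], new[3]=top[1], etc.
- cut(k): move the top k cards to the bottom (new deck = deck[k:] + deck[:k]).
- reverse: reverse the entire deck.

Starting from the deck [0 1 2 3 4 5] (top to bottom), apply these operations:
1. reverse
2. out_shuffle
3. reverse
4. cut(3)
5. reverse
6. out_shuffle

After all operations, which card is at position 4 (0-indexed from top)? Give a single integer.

After op 1 (reverse): [5 4 3 2 1 0]
After op 2 (out_shuffle): [5 2 4 1 3 0]
After op 3 (reverse): [0 3 1 4 2 5]
After op 4 (cut(3)): [4 2 5 0 3 1]
After op 5 (reverse): [1 3 0 5 2 4]
After op 6 (out_shuffle): [1 5 3 2 0 4]
Position 4: card 0.

Answer: 0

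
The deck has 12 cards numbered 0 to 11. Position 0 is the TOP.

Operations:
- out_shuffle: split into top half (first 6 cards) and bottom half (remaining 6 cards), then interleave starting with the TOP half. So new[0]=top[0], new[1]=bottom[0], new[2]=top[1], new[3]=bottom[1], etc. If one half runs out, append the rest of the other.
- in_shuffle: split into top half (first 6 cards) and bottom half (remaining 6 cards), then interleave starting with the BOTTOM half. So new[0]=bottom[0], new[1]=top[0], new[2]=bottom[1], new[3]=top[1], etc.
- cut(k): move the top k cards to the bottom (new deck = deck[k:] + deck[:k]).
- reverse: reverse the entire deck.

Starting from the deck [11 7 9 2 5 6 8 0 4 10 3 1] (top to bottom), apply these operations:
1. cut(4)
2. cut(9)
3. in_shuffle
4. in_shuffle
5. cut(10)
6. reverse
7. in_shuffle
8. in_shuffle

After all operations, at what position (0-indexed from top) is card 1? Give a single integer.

Answer: 10

Derivation:
After op 1 (cut(4)): [5 6 8 0 4 10 3 1 11 7 9 2]
After op 2 (cut(9)): [7 9 2 5 6 8 0 4 10 3 1 11]
After op 3 (in_shuffle): [0 7 4 9 10 2 3 5 1 6 11 8]
After op 4 (in_shuffle): [3 0 5 7 1 4 6 9 11 10 8 2]
After op 5 (cut(10)): [8 2 3 0 5 7 1 4 6 9 11 10]
After op 6 (reverse): [10 11 9 6 4 1 7 5 0 3 2 8]
After op 7 (in_shuffle): [7 10 5 11 0 9 3 6 2 4 8 1]
After op 8 (in_shuffle): [3 7 6 10 2 5 4 11 8 0 1 9]
Card 1 is at position 10.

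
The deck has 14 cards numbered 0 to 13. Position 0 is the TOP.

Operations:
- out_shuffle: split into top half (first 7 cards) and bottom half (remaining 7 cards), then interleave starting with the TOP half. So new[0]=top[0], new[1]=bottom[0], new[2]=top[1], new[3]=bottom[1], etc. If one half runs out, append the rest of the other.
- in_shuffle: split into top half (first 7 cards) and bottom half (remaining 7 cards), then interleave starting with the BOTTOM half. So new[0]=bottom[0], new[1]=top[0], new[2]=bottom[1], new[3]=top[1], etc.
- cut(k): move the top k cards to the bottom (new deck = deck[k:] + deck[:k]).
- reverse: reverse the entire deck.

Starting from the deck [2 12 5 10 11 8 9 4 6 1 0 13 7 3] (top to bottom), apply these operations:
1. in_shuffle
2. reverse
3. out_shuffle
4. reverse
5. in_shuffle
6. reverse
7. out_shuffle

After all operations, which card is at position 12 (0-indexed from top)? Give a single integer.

After op 1 (in_shuffle): [4 2 6 12 1 5 0 10 13 11 7 8 3 9]
After op 2 (reverse): [9 3 8 7 11 13 10 0 5 1 12 6 2 4]
After op 3 (out_shuffle): [9 0 3 5 8 1 7 12 11 6 13 2 10 4]
After op 4 (reverse): [4 10 2 13 6 11 12 7 1 8 5 3 0 9]
After op 5 (in_shuffle): [7 4 1 10 8 2 5 13 3 6 0 11 9 12]
After op 6 (reverse): [12 9 11 0 6 3 13 5 2 8 10 1 4 7]
After op 7 (out_shuffle): [12 5 9 2 11 8 0 10 6 1 3 4 13 7]
Position 12: card 13.

Answer: 13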